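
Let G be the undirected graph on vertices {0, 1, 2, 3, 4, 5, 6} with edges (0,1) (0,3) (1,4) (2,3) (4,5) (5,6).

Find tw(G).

A width-1 tree decomposition is:
Bags: B1 = {2, 3}  B2 = {0, 3}  B3 = {0, 1}  B4 = {1, 4}  B5 = {4, 5}  B6 = {5, 6}
Tree: B1–B2, B2–B3, B3–B4, B4–B5, B5–B6
Each bag holds 2 vertices, so the decomposition has width 1, which upper-bounds the treewidth. G has an edge, so its treewidth is at least 1. Hence tw(G) = 1 exactly.

1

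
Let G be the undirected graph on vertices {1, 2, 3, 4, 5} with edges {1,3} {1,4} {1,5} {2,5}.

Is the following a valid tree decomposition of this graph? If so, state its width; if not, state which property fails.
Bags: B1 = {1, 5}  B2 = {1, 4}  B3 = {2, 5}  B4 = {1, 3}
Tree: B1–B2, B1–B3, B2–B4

Every vertex of G appears in some bag (union = {1, 2, 3, 4, 5}); every edge is covered by a bag; and for each vertex v the set of bags containing v is connected in the bag tree. The decomposition is therefore valid. The largest bag has 2 vertices, so the width is 1.

Yes; width 1.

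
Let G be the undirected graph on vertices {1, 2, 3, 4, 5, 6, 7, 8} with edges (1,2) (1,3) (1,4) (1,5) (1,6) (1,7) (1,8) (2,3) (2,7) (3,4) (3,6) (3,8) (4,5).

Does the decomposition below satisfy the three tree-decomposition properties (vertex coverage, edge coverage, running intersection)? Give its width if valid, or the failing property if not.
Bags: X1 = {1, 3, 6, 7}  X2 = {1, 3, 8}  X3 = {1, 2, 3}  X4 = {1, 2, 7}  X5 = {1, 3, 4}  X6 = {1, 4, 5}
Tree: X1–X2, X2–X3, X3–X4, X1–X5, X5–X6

A tree decomposition must satisfy three properties: every vertex lies in some bag; for every edge, both endpoints lie together in some bag; and for every vertex, the bags containing it form a connected subtree. Here bags containing vertex 7 are not connected in the tree, so the decomposition is invalid.

No — bags containing vertex 7 are not connected in the tree.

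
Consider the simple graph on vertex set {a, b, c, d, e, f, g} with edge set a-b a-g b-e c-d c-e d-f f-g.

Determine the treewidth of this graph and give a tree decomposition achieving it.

Every bag has size at most 3, so the width is 3 − 1 = 2 and tw(G) ≤ 2. Since a–g–f–d–c–e–b–a is a cycle in G, G is not acyclic. Forests are exactly the graphs of treewidth ≤ 1, so tw(G) ≥ 2. Combining the bounds, tw(G) = 2.

Treewidth 2.
One optimal decomposition is:
Bags: B1 = {a, f, g}  B2 = {a, d, f}  B3 = {a, c, d}  B4 = {a, c, e}  B5 = {a, b, e}
Tree: B1–B2, B2–B3, B3–B4, B4–B5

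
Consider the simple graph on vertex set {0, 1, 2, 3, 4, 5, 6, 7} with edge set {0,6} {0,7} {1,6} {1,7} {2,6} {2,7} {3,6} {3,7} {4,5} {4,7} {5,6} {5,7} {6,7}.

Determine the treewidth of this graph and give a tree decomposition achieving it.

Treewidth 2.
Bags: B1 = {5, 6, 7}  B2 = {0, 6, 7}  B3 = {4, 5, 7}  B4 = {3, 6, 7}  B5 = {1, 6, 7}  B6 = {2, 6, 7}
Tree: B1–B2, B1–B3, B2–B4, B4–B5, B1–B6

The largest bag has 3 vertices, giving width 2; this decomposition certifies tw(G) ≤ 2. On the other hand G contains the 3-clique {4, 5, 7}. A clique must lie in a single bag of any decomposition, so no decomposition can have width below 2. Therefore the treewidth is 2.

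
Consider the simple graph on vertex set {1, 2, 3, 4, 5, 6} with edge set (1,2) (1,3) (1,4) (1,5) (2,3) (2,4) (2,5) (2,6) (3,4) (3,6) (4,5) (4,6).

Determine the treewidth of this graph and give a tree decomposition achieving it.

The largest bag has 4 vertices, giving width 3; this decomposition certifies tw(G) ≤ 3. On the other hand G contains the 4-clique {1, 2, 3, 4}. A clique must lie in a single bag of any decomposition, so no decomposition can have width below 3. Combining the bounds, tw(G) = 3.

Treewidth 3.
One optimal decomposition is:
Bags: B1 = {2, 3, 4, 6}  B2 = {1, 2, 3, 4}  B3 = {1, 2, 4, 5}
Tree: B1–B2, B2–B3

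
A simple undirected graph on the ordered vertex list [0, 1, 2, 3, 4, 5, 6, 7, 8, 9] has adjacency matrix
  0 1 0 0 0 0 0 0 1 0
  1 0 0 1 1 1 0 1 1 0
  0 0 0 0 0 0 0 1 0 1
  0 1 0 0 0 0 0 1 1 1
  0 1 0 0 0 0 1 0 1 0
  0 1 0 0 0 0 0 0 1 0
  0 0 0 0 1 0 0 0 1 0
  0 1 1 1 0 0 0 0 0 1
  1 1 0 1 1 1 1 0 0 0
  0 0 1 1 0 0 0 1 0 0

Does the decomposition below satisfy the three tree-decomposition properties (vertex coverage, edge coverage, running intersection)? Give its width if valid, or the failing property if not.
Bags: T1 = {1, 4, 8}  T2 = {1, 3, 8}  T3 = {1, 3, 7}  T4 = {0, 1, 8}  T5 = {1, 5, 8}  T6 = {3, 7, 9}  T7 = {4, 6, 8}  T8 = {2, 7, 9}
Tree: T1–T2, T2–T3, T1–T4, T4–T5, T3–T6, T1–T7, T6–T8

Yes; width 2.

Vertex coverage: the bags together contain {0, 1, 2, 3, 4, 5, 6, 7, 8, 9}, the full vertex set. Edge coverage: each edge of G has both endpoints in at least one bag. Running intersection: for every vertex, the bags containing it form a connected subtree. All three properties hold, so this is a valid tree decomposition of width max|bag| − 1 = 2, and hence tw(G) ≤ 2.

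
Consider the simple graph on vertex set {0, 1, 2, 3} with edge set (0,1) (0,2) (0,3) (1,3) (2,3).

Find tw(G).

A width-2 tree decomposition is:
Bags: B1 = {0, 1, 3}  B2 = {0, 2, 3}
Tree: B1–B2
The largest bag has 3 vertices, giving width 2; this decomposition certifies tw(G) ≤ 2. For the lower bound, the 3 vertices {0, 1, 3} are pairwise adjacent, and any tree decomposition puts a clique entirely inside one bag — forcing width ≥ 2. Combining the bounds, tw(G) = 2.

2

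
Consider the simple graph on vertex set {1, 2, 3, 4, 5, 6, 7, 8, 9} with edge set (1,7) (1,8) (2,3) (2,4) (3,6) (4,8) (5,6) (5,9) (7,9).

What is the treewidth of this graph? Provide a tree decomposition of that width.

Each bag holds 3 vertices, so the decomposition has width 2, which upper-bounds the treewidth. The edges 1–8–4–2–3–6–5–9–7–1 form a cycle, so G is not a tree and its treewidth is at least 2. Hence tw(G) = 2 exactly.

Treewidth 2.
One optimal decomposition is:
Bags: B1 = {1, 4, 8}  B2 = {1, 2, 4}  B3 = {1, 2, 3}  B4 = {1, 3, 6}  B5 = {1, 5, 6}  B6 = {1, 5, 9}  B7 = {1, 7, 9}
Tree: B1–B2, B2–B3, B3–B4, B4–B5, B5–B6, B6–B7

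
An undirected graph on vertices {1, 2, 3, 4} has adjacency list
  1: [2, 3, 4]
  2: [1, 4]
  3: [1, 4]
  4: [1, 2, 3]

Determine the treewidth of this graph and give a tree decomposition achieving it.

Treewidth 2.
One optimal decomposition is:
Bags: B1 = {1, 3, 4}  B2 = {1, 2, 4}
Tree: B1–B2

Every bag has size at most 3, so the width is 3 − 1 = 2 and tw(G) ≤ 2. On the other hand G contains the 3-clique {1, 2, 4}. A clique must lie in a single bag of any decomposition, so no decomposition can have width below 2. The upper and lower bounds meet at 2, so that is the treewidth.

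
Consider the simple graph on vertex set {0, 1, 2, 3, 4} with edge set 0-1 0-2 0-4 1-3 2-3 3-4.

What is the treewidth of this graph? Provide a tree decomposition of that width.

The largest bag has 3 vertices, giving width 2; this decomposition certifies tw(G) ≤ 2. For the lower bound, G contains the cycle 1–3–2–0–1, so G is not a forest; only forests have treewidth ≤ 1, hence tw(G) ≥ 2. The upper and lower bounds meet at 2, so that is the treewidth.

Treewidth 2.
One optimal decomposition is:
Bags: B1 = {0, 1, 3}  B2 = {0, 2, 3}  B3 = {0, 3, 4}
Tree: B1–B2, B2–B3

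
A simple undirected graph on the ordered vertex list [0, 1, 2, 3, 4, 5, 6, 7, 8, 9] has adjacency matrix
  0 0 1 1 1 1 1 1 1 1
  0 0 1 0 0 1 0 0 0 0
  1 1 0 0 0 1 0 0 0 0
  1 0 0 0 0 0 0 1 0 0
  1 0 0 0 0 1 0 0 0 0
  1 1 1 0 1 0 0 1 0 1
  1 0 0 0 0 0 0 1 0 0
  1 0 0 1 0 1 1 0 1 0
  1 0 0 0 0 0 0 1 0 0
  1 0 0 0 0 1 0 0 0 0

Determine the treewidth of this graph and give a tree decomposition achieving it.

The largest bag has 3 vertices, giving width 2; this decomposition certifies tw(G) ≤ 2. For the lower bound, the 3 vertices {0, 7, 8} are pairwise adjacent, and any tree decomposition puts a clique entirely inside one bag — forcing width ≥ 2. The upper and lower bounds meet at 2, so that is the treewidth.

Treewidth 2.
Bags: B1 = {0, 2, 5}  B2 = {0, 5, 7}  B3 = {0, 4, 5}  B4 = {0, 6, 7}  B5 = {0, 7, 8}  B6 = {0, 3, 7}  B7 = {1, 2, 5}  B8 = {0, 5, 9}
Tree: B1–B2, B2–B3, B2–B4, B2–B5, B2–B6, B1–B7, B1–B8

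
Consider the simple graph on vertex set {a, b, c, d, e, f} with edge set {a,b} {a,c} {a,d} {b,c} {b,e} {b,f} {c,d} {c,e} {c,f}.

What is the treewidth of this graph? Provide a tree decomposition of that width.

Every bag has size at most 3, so the width is 3 − 1 = 2 and tw(G) ≤ 2. For the lower bound, the 3 vertices {a, c, d} are pairwise adjacent, and any tree decomposition puts a clique entirely inside one bag — forcing width ≥ 2. Combining the bounds, tw(G) = 2.

Treewidth 2.
One optimal decomposition is:
Bags: B1 = {a, b, c}  B2 = {b, c, e}  B3 = {b, c, f}  B4 = {a, c, d}
Tree: B1–B2, B1–B3, B1–B4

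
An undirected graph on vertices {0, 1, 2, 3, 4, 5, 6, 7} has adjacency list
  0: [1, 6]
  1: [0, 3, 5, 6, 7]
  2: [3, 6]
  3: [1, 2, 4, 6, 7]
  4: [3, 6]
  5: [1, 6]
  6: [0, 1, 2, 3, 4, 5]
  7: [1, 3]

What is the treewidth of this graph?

2

A width-2 tree decomposition is:
Bags: B1 = {2, 3, 6}  B2 = {1, 3, 6}  B3 = {3, 4, 6}  B4 = {0, 1, 6}  B5 = {1, 3, 7}  B6 = {1, 5, 6}
Tree: B1–B2, B2–B3, B2–B4, B2–B5, B2–B6
The largest bag has 3 vertices, giving width 2; this decomposition certifies tw(G) ≤ 2. For the lower bound, the 3 vertices {0, 1, 6} are pairwise adjacent, and any tree decomposition puts a clique entirely inside one bag — forcing width ≥ 2. The upper and lower bounds meet at 2, so that is the treewidth.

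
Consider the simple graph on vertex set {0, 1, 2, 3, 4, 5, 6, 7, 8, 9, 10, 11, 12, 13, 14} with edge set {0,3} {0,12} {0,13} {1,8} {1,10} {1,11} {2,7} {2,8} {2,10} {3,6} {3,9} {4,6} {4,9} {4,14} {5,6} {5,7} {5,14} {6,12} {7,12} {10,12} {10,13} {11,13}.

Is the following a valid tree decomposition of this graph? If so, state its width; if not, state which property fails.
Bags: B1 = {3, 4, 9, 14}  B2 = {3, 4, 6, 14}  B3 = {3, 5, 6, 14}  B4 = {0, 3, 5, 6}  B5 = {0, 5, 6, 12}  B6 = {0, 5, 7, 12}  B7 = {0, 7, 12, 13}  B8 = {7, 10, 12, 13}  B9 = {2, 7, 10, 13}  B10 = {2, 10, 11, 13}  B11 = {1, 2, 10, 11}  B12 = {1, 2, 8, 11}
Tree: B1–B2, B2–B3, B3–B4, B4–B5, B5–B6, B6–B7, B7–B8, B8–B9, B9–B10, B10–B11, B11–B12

Yes; width 3.

Every vertex of G appears in some bag (union = {0, 1, 2, 3, 4, 5, 6, 7, 8, 9, 10, 11, 12, 13, 14}); every edge is covered by a bag; and for each vertex v the set of bags containing v is connected in the bag tree. The decomposition is therefore valid. The largest bag has 4 vertices, so the width is 3.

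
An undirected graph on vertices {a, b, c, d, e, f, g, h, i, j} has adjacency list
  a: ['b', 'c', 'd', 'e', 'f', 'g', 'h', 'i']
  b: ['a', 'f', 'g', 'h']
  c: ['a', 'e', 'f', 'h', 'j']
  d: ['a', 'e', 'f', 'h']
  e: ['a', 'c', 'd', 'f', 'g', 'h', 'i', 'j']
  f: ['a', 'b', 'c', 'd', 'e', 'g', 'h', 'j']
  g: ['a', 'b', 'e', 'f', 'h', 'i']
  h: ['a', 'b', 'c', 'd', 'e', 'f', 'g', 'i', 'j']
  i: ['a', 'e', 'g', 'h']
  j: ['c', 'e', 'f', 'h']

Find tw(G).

A width-4 tree decomposition is:
Bags: B1 = {a, e, f, g, h}  B2 = {a, c, e, f, h}  B3 = {a, b, f, g, h}  B4 = {a, d, e, f, h}  B5 = {a, e, g, h, i}  B6 = {c, e, f, h, j}
Tree: B1–B2, B1–B3, B1–B4, B1–B5, B2–B6
Each bag holds 5 vertices, so the decomposition has width 4, which upper-bounds the treewidth. For the lower bound, the 5 vertices {c, e, f, h, j} are pairwise adjacent, and any tree decomposition puts a clique entirely inside one bag — forcing width ≥ 4. Combining the bounds, tw(G) = 4.

4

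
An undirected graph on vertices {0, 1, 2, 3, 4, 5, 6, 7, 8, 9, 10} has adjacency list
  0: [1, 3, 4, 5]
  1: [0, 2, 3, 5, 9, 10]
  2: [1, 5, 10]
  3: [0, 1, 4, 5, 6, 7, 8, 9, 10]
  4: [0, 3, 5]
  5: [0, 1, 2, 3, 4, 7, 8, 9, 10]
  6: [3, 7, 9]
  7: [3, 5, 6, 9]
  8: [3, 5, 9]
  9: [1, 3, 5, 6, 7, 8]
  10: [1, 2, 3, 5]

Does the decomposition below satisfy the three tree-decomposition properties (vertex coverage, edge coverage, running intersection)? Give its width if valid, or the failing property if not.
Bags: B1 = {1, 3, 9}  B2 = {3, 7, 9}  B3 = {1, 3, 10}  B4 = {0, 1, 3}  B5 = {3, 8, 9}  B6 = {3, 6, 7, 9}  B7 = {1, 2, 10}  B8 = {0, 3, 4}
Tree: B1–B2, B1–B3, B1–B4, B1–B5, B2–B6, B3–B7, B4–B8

A tree decomposition must satisfy three properties: every vertex lies in some bag; for every edge, both endpoints lie together in some bag; and for every vertex, the bags containing it form a connected subtree. Here vertex 5 appears in no bag, so the decomposition is invalid.

No — vertex 5 appears in no bag.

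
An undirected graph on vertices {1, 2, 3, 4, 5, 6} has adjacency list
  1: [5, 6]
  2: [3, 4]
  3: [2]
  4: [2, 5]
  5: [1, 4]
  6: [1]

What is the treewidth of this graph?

1

A width-1 tree decomposition is:
Bags: B1 = {1, 5}  B2 = {4, 5}  B3 = {1, 6}  B4 = {2, 4}  B5 = {2, 3}
Tree: B1–B2, B1–B3, B2–B4, B4–B5
Each bag holds 2 vertices, so the decomposition has width 1, which upper-bounds the treewidth. Since G has at least one edge (e.g. 1–5), it is not an edgeless graph, so tw(G) ≥ 1. The upper and lower bounds meet at 1, so that is the treewidth.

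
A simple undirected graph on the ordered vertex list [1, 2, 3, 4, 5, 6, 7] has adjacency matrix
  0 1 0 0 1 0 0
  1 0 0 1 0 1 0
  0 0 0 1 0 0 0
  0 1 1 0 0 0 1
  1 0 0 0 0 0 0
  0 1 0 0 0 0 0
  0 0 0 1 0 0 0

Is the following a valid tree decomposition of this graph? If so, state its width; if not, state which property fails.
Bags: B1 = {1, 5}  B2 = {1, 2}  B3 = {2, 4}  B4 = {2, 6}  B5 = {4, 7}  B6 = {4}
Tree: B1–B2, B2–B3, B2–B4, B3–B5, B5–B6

A tree decomposition must satisfy three properties: every vertex lies in some bag; for every edge, both endpoints lie together in some bag; and for every vertex, the bags containing it form a connected subtree. Here vertex 3 appears in no bag, so the decomposition is invalid.

No — vertex 3 appears in no bag.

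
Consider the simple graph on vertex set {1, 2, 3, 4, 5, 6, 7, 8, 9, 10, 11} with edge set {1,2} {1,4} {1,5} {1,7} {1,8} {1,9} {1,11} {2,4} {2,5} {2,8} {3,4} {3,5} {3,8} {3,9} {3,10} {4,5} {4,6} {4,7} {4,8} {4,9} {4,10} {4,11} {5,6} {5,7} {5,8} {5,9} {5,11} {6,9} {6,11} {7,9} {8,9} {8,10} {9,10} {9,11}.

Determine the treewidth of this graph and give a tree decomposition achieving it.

Treewidth 4.
Bags: B1 = {1, 4, 5, 9, 11}  B2 = {1, 4, 5, 8, 9}  B3 = {1, 2, 4, 5, 8}  B4 = {1, 4, 5, 7, 9}  B5 = {3, 4, 5, 8, 9}  B6 = {4, 5, 6, 9, 11}  B7 = {3, 4, 8, 9, 10}
Tree: B1–B2, B2–B3, B1–B4, B2–B5, B1–B6, B5–B7

Each bag holds 5 vertices, so the decomposition has width 4, which upper-bounds the treewidth. For the lower bound, the 5 vertices {3, 4, 8, 9, 10} are pairwise adjacent, and any tree decomposition puts a clique entirely inside one bag — forcing width ≥ 4. Hence tw(G) = 4 exactly.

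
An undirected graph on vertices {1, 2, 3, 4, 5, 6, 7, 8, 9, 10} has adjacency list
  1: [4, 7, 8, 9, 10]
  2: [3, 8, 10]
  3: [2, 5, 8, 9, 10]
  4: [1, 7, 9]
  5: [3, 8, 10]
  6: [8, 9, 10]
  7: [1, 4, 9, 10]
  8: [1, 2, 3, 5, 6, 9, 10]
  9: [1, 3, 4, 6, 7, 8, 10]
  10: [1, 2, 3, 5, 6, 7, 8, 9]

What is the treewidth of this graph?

A width-3 tree decomposition is:
Bags: B1 = {3, 8, 9, 10}  B2 = {6, 8, 9, 10}  B3 = {3, 5, 8, 10}  B4 = {2, 3, 8, 10}  B5 = {1, 8, 9, 10}  B6 = {1, 7, 9, 10}  B7 = {1, 4, 7, 9}
Tree: B1–B2, B1–B3, B1–B4, B1–B5, B5–B6, B6–B7
Every bag has size at most 4, so the width is 4 − 1 = 3 and tw(G) ≤ 3. Conversely, {1, 8, 9, 10} is a clique of size 4, and the vertices of any clique must share a bag in every tree decomposition; so some bag has ≥ 4 vertices and tw(G) ≥ 3. The upper and lower bounds meet at 3, so that is the treewidth.

3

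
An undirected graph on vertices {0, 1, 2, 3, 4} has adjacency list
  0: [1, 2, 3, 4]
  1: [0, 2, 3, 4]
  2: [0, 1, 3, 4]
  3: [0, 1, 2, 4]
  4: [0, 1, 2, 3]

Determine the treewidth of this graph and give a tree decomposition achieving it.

A single bag containing all 5 vertices is trivially a valid decomposition of width 4. Conversely, {0, 1, 2, 3, 4} is a clique of size 5, and the vertices of any clique must share a bag in every tree decomposition; so some bag has ≥ 5 vertices and tw(G) ≥ 4. Hence tw(G) = 4 exactly.

Treewidth 4.
One optimal decomposition is:
Bags: B1 = {0, 1, 2, 3, 4}
Tree: (single bag)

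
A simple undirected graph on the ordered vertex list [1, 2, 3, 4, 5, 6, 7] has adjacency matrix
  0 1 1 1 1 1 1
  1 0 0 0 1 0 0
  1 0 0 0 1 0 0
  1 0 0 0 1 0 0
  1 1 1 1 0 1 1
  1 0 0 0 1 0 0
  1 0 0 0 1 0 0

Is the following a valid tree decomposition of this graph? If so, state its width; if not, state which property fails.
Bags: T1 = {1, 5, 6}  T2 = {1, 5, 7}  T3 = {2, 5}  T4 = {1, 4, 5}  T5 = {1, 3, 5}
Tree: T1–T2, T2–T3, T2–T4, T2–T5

A tree decomposition must satisfy three properties: every vertex lies in some bag; for every edge, both endpoints lie together in some bag; and for every vertex, the bags containing it form a connected subtree. Here edge (1,2) lies in no bag, so the decomposition is invalid.

No — edge (1,2) lies in no bag.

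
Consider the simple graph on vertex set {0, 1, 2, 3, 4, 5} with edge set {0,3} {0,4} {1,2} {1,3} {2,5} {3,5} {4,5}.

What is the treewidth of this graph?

2

A width-2 tree decomposition is:
Bags: B1 = {0, 4, 5}  B2 = {0, 3, 5}  B3 = {2, 3, 5}  B4 = {1, 2, 3}
Tree: B1–B2, B2–B3, B3–B4
Each bag holds 3 vertices, so the decomposition has width 2, which upper-bounds the treewidth. For the lower bound, G contains the cycle 4–0–3–5–4, so G is not a forest; only forests have treewidth ≤ 1, hence tw(G) ≥ 2. Therefore the treewidth is 2.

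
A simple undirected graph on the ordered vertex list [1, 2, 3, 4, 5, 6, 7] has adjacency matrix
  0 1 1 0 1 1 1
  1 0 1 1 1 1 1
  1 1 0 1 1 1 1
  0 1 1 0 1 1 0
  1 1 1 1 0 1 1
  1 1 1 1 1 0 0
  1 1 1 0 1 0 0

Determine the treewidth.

4

A width-4 tree decomposition is:
Bags: B1 = {1, 2, 3, 5, 6}  B2 = {1, 2, 3, 5, 7}  B3 = {2, 3, 4, 5, 6}
Tree: B1–B2, B1–B3
Every bag has size at most 5, so the width is 5 − 1 = 4 and tw(G) ≤ 4. Conversely, {1, 2, 3, 5, 6} is a clique of size 5, and the vertices of any clique must share a bag in every tree decomposition; so some bag has ≥ 5 vertices and tw(G) ≥ 4. Therefore the treewidth is 4.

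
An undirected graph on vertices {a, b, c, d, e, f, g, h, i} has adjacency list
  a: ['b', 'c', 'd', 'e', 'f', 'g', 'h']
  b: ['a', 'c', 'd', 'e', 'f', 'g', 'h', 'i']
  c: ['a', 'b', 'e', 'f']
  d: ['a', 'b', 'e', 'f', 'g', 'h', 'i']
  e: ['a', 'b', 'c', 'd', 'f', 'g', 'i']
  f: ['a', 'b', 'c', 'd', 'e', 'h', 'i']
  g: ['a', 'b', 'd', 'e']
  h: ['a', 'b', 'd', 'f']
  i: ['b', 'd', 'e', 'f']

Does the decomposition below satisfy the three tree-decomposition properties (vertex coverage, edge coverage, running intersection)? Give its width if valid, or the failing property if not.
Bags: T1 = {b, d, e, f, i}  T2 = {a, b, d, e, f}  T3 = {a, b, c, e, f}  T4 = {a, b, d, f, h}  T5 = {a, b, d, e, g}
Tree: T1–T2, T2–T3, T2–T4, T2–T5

Vertex coverage: the bags together contain {a, b, c, d, e, f, g, h, i}, the full vertex set. Edge coverage: each edge of G has both endpoints in at least one bag. Running intersection: for every vertex, the bags containing it form a connected subtree. All three properties hold, so this is a valid tree decomposition of width max|bag| − 1 = 4, and hence tw(G) ≤ 4.

Yes; width 4.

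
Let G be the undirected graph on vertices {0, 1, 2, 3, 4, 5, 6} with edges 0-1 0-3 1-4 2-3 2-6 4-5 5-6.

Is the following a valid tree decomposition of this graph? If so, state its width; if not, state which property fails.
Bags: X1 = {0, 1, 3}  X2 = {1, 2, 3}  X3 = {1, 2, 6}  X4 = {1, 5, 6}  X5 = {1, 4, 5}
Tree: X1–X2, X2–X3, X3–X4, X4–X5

Yes; width 2.

Vertex coverage: the bags together contain {0, 1, 2, 3, 4, 5, 6}, the full vertex set. Edge coverage: each edge of G has both endpoints in at least one bag. Running intersection: for every vertex, the bags containing it form a connected subtree. All three properties hold, so this is a valid tree decomposition of width max|bag| − 1 = 2, and hence tw(G) ≤ 2.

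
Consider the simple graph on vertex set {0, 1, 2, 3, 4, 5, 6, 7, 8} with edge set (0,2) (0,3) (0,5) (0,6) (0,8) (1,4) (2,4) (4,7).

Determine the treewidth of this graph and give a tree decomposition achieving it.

Each bag holds 2 vertices, so the decomposition has width 1, which upper-bounds the treewidth. Any graph with an edge has treewidth ≥ 1, and G has the edge 4–2. Hence tw(G) = 1 exactly.

Treewidth 1.
Bags: B1 = {2, 4}  B2 = {4, 7}  B3 = {0, 2}  B4 = {0, 8}  B5 = {0, 6}  B6 = {0, 5}  B7 = {1, 4}  B8 = {0, 3}
Tree: B1–B2, B1–B3, B3–B4, B3–B5, B3–B6, B2–B7, B4–B8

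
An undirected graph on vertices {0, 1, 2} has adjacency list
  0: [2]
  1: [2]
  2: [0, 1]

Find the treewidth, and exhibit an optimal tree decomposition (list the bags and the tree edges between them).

Treewidth 1.
One such decomposition:
Bags: B1 = {1, 2}  B2 = {0, 2}
Tree: B1–B2

Every bag has size at most 2, so the width is 2 − 1 = 1 and tw(G) ≤ 1. G has an edge, so its treewidth is at least 1. The upper and lower bounds meet at 1, so that is the treewidth.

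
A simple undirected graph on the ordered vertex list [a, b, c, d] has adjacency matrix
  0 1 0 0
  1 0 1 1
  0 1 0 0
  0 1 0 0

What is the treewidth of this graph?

A width-1 tree decomposition is:
Bags: B1 = {b, d}  B2 = {b, c}  B3 = {a, b}
Tree: B1–B2, B2–B3
Every bag has size at most 2, so the width is 2 − 1 = 1 and tw(G) ≤ 1. Since G has at least one edge (e.g. d–b), it is not an edgeless graph, so tw(G) ≥ 1. The upper and lower bounds meet at 1, so that is the treewidth.

1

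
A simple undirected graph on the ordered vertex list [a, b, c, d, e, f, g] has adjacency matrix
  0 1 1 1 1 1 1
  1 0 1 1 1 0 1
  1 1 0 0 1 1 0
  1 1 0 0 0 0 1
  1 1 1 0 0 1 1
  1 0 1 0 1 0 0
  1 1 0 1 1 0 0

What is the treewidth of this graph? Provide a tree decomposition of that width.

Every bag has size at most 4, so the width is 4 − 1 = 3 and tw(G) ≤ 3. For the lower bound, the 4 vertices {a, c, e, f} are pairwise adjacent, and any tree decomposition puts a clique entirely inside one bag — forcing width ≥ 3. The upper and lower bounds meet at 3, so that is the treewidth.

Treewidth 3.
One such decomposition:
Bags: B1 = {a, c, e, f}  B2 = {a, b, c, e}  B3 = {a, b, e, g}  B4 = {a, b, d, g}
Tree: B1–B2, B2–B3, B3–B4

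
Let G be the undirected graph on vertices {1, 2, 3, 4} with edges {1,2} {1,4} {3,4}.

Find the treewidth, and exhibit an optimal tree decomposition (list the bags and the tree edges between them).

Treewidth 1.
Bags: B1 = {3, 4}  B2 = {1, 4}  B3 = {1, 2}
Tree: B1–B2, B2–B3

The largest bag has 2 vertices, giving width 1; this decomposition certifies tw(G) ≤ 1. Since G has at least one edge (e.g. 3–4), it is not an edgeless graph, so tw(G) ≥ 1. The upper and lower bounds meet at 1, so that is the treewidth.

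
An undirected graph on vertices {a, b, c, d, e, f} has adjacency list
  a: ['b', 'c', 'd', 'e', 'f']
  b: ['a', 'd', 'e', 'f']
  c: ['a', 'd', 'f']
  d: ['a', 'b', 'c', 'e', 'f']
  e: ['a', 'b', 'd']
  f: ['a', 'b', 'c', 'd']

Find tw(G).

3

A width-3 tree decomposition is:
Bags: B1 = {a, c, d, f}  B2 = {a, b, d, f}  B3 = {a, b, d, e}
Tree: B1–B2, B2–B3
Every bag has size at most 4, so the width is 4 − 1 = 3 and tw(G) ≤ 3. Conversely, {a, b, d, e} is a clique of size 4, and the vertices of any clique must share a bag in every tree decomposition; so some bag has ≥ 4 vertices and tw(G) ≥ 3. Hence tw(G) = 3 exactly.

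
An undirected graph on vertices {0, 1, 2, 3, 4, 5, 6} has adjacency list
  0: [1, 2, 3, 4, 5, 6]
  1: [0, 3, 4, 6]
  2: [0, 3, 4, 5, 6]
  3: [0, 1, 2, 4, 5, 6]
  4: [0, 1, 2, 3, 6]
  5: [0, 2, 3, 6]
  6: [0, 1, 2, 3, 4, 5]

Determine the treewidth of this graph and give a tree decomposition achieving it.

The largest bag has 5 vertices, giving width 4; this decomposition certifies tw(G) ≤ 4. Conversely, {0, 1, 3, 4, 6} is a clique of size 5, and the vertices of any clique must share a bag in every tree decomposition; so some bag has ≥ 5 vertices and tw(G) ≥ 4. The upper and lower bounds meet at 4, so that is the treewidth.

Treewidth 4.
One such decomposition:
Bags: B1 = {0, 1, 3, 4, 6}  B2 = {0, 2, 3, 4, 6}  B3 = {0, 2, 3, 5, 6}
Tree: B1–B2, B2–B3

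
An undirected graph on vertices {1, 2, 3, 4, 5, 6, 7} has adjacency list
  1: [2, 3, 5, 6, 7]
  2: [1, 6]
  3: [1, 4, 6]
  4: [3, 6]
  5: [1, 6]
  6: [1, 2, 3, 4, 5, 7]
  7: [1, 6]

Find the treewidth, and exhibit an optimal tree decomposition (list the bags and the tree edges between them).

Treewidth 2.
One optimal decomposition is:
Bags: B1 = {1, 3, 6}  B2 = {3, 4, 6}  B3 = {1, 6, 7}  B4 = {1, 2, 6}  B5 = {1, 5, 6}
Tree: B1–B2, B1–B3, B1–B4, B1–B5

The largest bag has 3 vertices, giving width 2; this decomposition certifies tw(G) ≤ 2. For the lower bound, the 3 vertices {1, 2, 6} are pairwise adjacent, and any tree decomposition puts a clique entirely inside one bag — forcing width ≥ 2. The upper and lower bounds meet at 2, so that is the treewidth.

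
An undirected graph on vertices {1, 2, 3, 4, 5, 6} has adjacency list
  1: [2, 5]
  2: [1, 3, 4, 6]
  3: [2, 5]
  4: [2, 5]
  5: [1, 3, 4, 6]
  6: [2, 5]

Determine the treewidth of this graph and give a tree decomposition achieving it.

Treewidth 2.
One optimal decomposition is:
Bags: B1 = {2, 4, 5}  B2 = {1, 2, 5}  B3 = {2, 5, 6}  B4 = {2, 3, 5}
Tree: B1–B2, B2–B3, B3–B4

The largest bag has 3 vertices, giving width 2; this decomposition certifies tw(G) ≤ 2. Since 2–4–5–1–2 is a cycle in G, G is not acyclic. Forests are exactly the graphs of treewidth ≤ 1, so tw(G) ≥ 2. Combining the bounds, tw(G) = 2.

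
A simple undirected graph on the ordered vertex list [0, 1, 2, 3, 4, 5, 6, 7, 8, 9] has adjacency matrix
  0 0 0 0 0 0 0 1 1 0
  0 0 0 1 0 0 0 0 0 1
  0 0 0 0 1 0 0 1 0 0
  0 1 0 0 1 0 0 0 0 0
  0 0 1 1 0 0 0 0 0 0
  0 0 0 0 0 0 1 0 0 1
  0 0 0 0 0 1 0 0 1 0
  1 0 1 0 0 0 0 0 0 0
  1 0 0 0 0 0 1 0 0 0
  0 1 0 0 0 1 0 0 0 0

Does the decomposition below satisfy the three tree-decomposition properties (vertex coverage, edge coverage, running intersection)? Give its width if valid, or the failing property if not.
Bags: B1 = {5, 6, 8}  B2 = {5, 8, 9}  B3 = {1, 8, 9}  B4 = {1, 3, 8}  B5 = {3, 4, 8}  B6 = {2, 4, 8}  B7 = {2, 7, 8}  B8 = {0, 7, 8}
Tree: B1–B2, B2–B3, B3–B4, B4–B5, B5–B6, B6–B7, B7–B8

Yes; width 2.

Vertex coverage: the bags together contain {0, 1, 2, 3, 4, 5, 6, 7, 8, 9}, the full vertex set. Edge coverage: each edge of G has both endpoints in at least one bag. Running intersection: for every vertex, the bags containing it form a connected subtree. All three properties hold, so this is a valid tree decomposition of width max|bag| − 1 = 2, and hence tw(G) ≤ 2.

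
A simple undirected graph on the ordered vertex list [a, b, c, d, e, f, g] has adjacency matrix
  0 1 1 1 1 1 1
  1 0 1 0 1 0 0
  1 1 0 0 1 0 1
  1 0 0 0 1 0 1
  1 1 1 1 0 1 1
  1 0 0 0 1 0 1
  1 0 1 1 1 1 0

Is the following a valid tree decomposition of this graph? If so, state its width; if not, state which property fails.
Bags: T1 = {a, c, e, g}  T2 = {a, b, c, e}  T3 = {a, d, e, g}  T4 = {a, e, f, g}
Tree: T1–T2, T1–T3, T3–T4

Yes; width 3.

Vertex coverage: the bags together contain {a, b, c, d, e, f, g}, the full vertex set. Edge coverage: each edge of G has both endpoints in at least one bag. Running intersection: for every vertex, the bags containing it form a connected subtree. All three properties hold, so this is a valid tree decomposition of width max|bag| − 1 = 3, and hence tw(G) ≤ 3.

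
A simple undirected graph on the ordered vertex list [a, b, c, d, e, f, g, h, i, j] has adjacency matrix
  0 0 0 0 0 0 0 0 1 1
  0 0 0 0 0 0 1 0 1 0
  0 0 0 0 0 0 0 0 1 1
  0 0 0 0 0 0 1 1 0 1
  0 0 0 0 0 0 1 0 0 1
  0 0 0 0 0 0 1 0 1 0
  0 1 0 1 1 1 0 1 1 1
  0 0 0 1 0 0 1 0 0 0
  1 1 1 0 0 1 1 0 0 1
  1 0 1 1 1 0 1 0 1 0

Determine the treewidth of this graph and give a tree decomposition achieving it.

Each bag holds 3 vertices, so the decomposition has width 2, which upper-bounds the treewidth. For the lower bound, the 3 vertices {d, g, j} are pairwise adjacent, and any tree decomposition puts a clique entirely inside one bag — forcing width ≥ 2. Combining the bounds, tw(G) = 2.

Treewidth 2.
Bags: B1 = {d, g, j}  B2 = {g, i, j}  B3 = {a, i, j}  B4 = {c, i, j}  B5 = {e, g, j}  B6 = {b, g, i}  B7 = {f, g, i}  B8 = {d, g, h}
Tree: B1–B2, B2–B3, B2–B4, B1–B5, B2–B6, B6–B7, B1–B8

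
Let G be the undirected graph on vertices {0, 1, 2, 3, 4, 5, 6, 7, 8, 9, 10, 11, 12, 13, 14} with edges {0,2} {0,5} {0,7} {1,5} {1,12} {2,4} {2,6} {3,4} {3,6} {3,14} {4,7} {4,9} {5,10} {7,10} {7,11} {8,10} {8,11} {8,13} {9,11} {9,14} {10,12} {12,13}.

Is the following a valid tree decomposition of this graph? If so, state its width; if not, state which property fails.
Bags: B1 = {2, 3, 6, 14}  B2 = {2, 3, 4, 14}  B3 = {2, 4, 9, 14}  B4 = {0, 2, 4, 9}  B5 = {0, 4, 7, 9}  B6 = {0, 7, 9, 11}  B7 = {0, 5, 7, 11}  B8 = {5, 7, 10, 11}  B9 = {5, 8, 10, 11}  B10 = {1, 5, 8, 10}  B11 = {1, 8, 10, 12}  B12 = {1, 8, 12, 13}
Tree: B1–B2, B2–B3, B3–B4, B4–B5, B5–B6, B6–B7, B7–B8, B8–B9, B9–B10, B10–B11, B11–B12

Yes; width 3.

Every vertex of G appears in some bag (union = {0, 1, 2, 3, 4, 5, 6, 7, 8, 9, 10, 11, 12, 13, 14}); every edge is covered by a bag; and for each vertex v the set of bags containing v is connected in the bag tree. The decomposition is therefore valid. The largest bag has 4 vertices, so the width is 3.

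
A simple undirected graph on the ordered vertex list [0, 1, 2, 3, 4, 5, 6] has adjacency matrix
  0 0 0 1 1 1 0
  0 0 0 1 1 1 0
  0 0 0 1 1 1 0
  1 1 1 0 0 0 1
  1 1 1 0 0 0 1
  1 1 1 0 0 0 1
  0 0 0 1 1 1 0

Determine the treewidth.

A width-3 tree decomposition is:
Bags: B1 = {1, 3, 4, 5}  B2 = {0, 3, 4, 5}  B3 = {3, 4, 5, 6}  B4 = {2, 3, 4, 5}
Tree: B1–B2, B2–B3, B3–B4
Each bag holds 4 vertices, so the decomposition has width 3, which upper-bounds the treewidth. For the lower bound: the 4 vertex sets {1,5}, {0,3}, {4}, {6} are disjoint, each induces a connected subgraph, and every pair is joined by at least one edge of G. Contracting each set to a single vertex therefore yields K_{4} as a minor, and since treewidth is minor-monotone, tw(G) ≥ tw(K_{4}) = 3. Combining the bounds, tw(G) = 3.

3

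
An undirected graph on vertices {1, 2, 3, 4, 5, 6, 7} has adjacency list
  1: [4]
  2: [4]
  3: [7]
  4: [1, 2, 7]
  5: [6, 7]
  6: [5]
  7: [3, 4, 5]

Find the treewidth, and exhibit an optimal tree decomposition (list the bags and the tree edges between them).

The largest bag has 2 vertices, giving width 1; this decomposition certifies tw(G) ≤ 1. G has an edge, so its treewidth is at least 1. Therefore the treewidth is 1.

Treewidth 1.
One optimal decomposition is:
Bags: B1 = {5, 7}  B2 = {3, 7}  B3 = {4, 7}  B4 = {1, 4}  B5 = {2, 4}  B6 = {5, 6}
Tree: B1–B2, B2–B3, B3–B4, B4–B5, B1–B6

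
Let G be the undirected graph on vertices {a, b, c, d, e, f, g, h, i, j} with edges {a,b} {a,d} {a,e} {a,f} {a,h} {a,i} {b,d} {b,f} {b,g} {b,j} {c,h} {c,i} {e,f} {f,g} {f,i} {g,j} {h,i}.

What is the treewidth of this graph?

2

A width-2 tree decomposition is:
Bags: B1 = {a, b, f}  B2 = {a, b, d}  B3 = {a, e, f}  B4 = {a, f, i}  B5 = {a, h, i}  B6 = {c, h, i}  B7 = {b, f, g}  B8 = {b, g, j}
Tree: B1–B2, B1–B3, B1–B4, B4–B5, B5–B6, B1–B7, B7–B8
Each bag holds 3 vertices, so the decomposition has width 2, which upper-bounds the treewidth. For the lower bound, the 3 vertices {b, g, j} are pairwise adjacent, and any tree decomposition puts a clique entirely inside one bag — forcing width ≥ 2. Hence tw(G) = 2 exactly.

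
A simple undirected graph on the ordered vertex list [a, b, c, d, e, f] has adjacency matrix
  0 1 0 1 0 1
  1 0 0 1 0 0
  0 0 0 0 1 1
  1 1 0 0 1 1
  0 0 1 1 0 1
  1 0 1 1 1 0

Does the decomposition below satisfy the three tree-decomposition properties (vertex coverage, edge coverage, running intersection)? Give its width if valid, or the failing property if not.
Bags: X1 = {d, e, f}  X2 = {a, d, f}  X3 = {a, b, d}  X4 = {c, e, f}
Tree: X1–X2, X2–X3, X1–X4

Vertex coverage: the bags together contain {a, b, c, d, e, f}, the full vertex set. Edge coverage: each edge of G has both endpoints in at least one bag. Running intersection: for every vertex, the bags containing it form a connected subtree. All three properties hold, so this is a valid tree decomposition of width max|bag| − 1 = 2, and hence tw(G) ≤ 2.

Yes; width 2.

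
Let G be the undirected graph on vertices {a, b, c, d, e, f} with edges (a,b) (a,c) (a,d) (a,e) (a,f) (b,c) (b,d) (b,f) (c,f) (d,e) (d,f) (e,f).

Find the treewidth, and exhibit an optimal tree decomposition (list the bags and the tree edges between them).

Every bag has size at most 4, so the width is 4 − 1 = 3 and tw(G) ≤ 3. For the lower bound, the 4 vertices {a, d, e, f} are pairwise adjacent, and any tree decomposition puts a clique entirely inside one bag — forcing width ≥ 3. The upper and lower bounds meet at 3, so that is the treewidth.

Treewidth 3.
One optimal decomposition is:
Bags: B1 = {a, b, d, f}  B2 = {a, d, e, f}  B3 = {a, b, c, f}
Tree: B1–B2, B1–B3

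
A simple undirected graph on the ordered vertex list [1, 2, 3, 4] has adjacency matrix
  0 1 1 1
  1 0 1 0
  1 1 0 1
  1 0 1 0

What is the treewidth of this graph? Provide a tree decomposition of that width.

Each bag holds 3 vertices, so the decomposition has width 2, which upper-bounds the treewidth. Conversely, {1, 2, 3} is a clique of size 3, and the vertices of any clique must share a bag in every tree decomposition; so some bag has ≥ 3 vertices and tw(G) ≥ 2. Hence tw(G) = 2 exactly.

Treewidth 2.
One optimal decomposition is:
Bags: B1 = {1, 3, 4}  B2 = {1, 2, 3}
Tree: B1–B2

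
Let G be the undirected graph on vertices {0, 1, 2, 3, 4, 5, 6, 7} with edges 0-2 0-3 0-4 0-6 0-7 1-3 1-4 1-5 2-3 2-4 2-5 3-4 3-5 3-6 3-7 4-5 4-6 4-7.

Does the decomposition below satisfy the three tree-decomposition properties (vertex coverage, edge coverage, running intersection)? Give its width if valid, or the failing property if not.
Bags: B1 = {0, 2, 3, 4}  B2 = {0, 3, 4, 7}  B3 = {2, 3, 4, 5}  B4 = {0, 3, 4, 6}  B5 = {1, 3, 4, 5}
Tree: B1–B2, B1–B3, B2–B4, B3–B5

Vertex coverage: the bags together contain {0, 1, 2, 3, 4, 5, 6, 7}, the full vertex set. Edge coverage: each edge of G has both endpoints in at least one bag. Running intersection: for every vertex, the bags containing it form a connected subtree. All three properties hold, so this is a valid tree decomposition of width max|bag| − 1 = 3, and hence tw(G) ≤ 3.

Yes; width 3.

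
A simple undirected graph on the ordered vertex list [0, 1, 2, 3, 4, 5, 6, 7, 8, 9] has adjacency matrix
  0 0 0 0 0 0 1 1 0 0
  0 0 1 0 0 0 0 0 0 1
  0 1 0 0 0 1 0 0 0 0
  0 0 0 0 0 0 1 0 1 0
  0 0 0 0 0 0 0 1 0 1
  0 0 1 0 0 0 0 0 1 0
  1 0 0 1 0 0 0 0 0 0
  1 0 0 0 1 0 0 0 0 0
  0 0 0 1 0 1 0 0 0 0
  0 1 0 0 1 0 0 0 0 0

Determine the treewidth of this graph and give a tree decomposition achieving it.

The largest bag has 3 vertices, giving width 2; this decomposition certifies tw(G) ≤ 2. Since 2–5–8–3–6–0–7–4–9–1–2 is a cycle in G, G is not acyclic. Forests are exactly the graphs of treewidth ≤ 1, so tw(G) ≥ 2. Therefore the treewidth is 2.

Treewidth 2.
One optimal decomposition is:
Bags: B1 = {2, 5, 8}  B2 = {2, 3, 8}  B3 = {2, 3, 6}  B4 = {0, 2, 6}  B5 = {0, 2, 7}  B6 = {2, 4, 7}  B7 = {2, 4, 9}  B8 = {1, 2, 9}
Tree: B1–B2, B2–B3, B3–B4, B4–B5, B5–B6, B6–B7, B7–B8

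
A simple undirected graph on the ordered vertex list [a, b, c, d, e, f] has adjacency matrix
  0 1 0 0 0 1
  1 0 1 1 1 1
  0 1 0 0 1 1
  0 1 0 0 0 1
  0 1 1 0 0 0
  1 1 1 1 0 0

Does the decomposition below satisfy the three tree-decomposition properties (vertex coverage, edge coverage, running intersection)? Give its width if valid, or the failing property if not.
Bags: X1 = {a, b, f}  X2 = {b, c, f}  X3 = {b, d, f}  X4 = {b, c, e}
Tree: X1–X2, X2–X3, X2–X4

Checking the three conditions: (i) the bags cover all of {a, b, c, d, e, f}; (ii) for each edge, some bag contains both endpoints; (iii) the bags containing any fixed vertex form a subtree. All hold, so the decomposition is valid with width 3 − 1 = 2.

Yes; width 2.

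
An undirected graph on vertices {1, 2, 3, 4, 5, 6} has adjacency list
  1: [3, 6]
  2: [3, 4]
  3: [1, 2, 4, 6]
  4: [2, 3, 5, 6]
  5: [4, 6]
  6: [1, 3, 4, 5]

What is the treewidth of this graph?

2

A width-2 tree decomposition is:
Bags: B1 = {3, 4, 6}  B2 = {4, 5, 6}  B3 = {2, 3, 4}  B4 = {1, 3, 6}
Tree: B1–B2, B1–B3, B1–B4
Each bag holds 3 vertices, so the decomposition has width 2, which upper-bounds the treewidth. For the lower bound, the 3 vertices {1, 3, 6} are pairwise adjacent, and any tree decomposition puts a clique entirely inside one bag — forcing width ≥ 2. Therefore the treewidth is 2.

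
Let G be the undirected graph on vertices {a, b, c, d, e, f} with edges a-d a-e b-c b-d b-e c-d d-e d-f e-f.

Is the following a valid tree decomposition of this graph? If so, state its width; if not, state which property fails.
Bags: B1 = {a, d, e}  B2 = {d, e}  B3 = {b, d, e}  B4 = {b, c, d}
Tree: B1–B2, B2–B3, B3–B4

No — vertex f appears in no bag.

A tree decomposition must satisfy three properties: every vertex lies in some bag; for every edge, both endpoints lie together in some bag; and for every vertex, the bags containing it form a connected subtree. Here vertex f appears in no bag, so the decomposition is invalid.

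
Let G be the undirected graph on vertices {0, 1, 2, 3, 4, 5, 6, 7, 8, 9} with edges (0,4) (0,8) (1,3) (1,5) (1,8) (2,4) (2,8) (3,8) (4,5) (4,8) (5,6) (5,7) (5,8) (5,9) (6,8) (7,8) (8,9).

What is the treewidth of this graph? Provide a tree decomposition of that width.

Every bag has size at most 3, so the width is 3 − 1 = 2 and tw(G) ≤ 2. On the other hand G contains the 3-clique {0, 4, 8}. A clique must lie in a single bag of any decomposition, so no decomposition can have width below 2. Therefore the treewidth is 2.

Treewidth 2.
One optimal decomposition is:
Bags: B1 = {5, 6, 8}  B2 = {5, 7, 8}  B3 = {4, 5, 8}  B4 = {1, 5, 8}  B5 = {2, 4, 8}  B6 = {5, 8, 9}  B7 = {0, 4, 8}  B8 = {1, 3, 8}
Tree: B1–B2, B1–B3, B2–B4, B3–B5, B3–B6, B3–B7, B4–B8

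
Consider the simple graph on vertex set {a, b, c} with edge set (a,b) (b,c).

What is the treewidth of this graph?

1

A width-1 tree decomposition is:
Bags: B1 = {b, c}  B2 = {a, b}
Tree: B1–B2
Each bag holds 2 vertices, so the decomposition has width 1, which upper-bounds the treewidth. Since G has at least one edge (e.g. b–c), it is not an edgeless graph, so tw(G) ≥ 1. Combining the bounds, tw(G) = 1.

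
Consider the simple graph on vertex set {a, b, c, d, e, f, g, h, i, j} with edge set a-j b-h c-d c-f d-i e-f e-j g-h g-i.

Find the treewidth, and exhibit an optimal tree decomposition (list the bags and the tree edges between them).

Treewidth 1.
One such decomposition:
Bags: B1 = {b, h}  B2 = {g, h}  B3 = {g, i}  B4 = {d, i}  B5 = {c, d}  B6 = {c, f}  B7 = {e, f}  B8 = {e, j}  B9 = {a, j}
Tree: B1–B2, B2–B3, B3–B4, B4–B5, B5–B6, B6–B7, B7–B8, B8–B9

The largest bag has 2 vertices, giving width 1; this decomposition certifies tw(G) ≤ 1. G has an edge, so its treewidth is at least 1. Therefore the treewidth is 1.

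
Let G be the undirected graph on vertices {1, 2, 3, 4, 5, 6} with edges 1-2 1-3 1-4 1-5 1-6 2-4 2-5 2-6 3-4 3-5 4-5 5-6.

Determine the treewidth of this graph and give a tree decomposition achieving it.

The largest bag has 4 vertices, giving width 3; this decomposition certifies tw(G) ≤ 3. For the lower bound, the 4 vertices {1, 2, 4, 5} are pairwise adjacent, and any tree decomposition puts a clique entirely inside one bag — forcing width ≥ 3. Combining the bounds, tw(G) = 3.

Treewidth 3.
Bags: B1 = {1, 2, 4, 5}  B2 = {1, 3, 4, 5}  B3 = {1, 2, 5, 6}
Tree: B1–B2, B1–B3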